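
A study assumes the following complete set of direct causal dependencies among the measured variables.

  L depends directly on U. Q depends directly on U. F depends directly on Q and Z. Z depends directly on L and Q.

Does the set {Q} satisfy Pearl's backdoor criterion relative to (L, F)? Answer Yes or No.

Yes

Backdoor paths from L to F (paths whose first edge points into L):
  P1: L <- U -> Q -> Z -> F
  P2: L <- U -> Q -> F
Condition 1 (no descendant of L in the set): holds — descendants of L are {F, Z}; none are in {Q}.
Condition 2 (every backdoor path blocked by {Q}):
  P1: blocked at chain node Q ∈ conditioning set.
  P2: blocked at chain node Q ∈ conditioning set.
{Q} satisfies the backdoor criterion.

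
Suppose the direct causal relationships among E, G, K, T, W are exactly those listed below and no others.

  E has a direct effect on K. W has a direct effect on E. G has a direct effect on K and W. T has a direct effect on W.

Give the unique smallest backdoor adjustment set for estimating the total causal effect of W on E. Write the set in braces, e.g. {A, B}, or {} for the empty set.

Variables eligible for adjustment (non-descendants of W, excluding W and E): {G, T}.
Backdoor paths from W to E:
  P1: W <- G -> K <- E
Each backdoor path contains an unconditioned collider, so every path is already blocked with the empty conditioning set:
  P1: blocked at collider K (neither it nor any descendant is in the conditioning set).
The empty set is therefore the unique smallest valid set.

{}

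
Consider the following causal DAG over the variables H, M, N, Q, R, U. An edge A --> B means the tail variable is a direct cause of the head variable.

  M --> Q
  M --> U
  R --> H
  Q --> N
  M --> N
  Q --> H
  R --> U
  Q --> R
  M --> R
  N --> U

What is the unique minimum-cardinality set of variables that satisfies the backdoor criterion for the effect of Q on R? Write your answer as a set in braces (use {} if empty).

{M}

Variables eligible for adjustment (non-descendants of Q, excluding Q and R): {M}.
Backdoor paths from Q to R:
  P1: Q <- M -> N -> U <- R
  P2: Q <- M -> R
  P3: Q <- M -> U <- R
The empty set is not sufficient: P2 (Q <- M -> R) has no collider blocking it and no conditioned non-collider, so it is open.
Try {M}:
  P1: blocked at fork node M ∈ conditioning set.
  P2: blocked at fork node M ∈ conditioning set.
  P3: blocked at fork node M ∈ conditioning set.
{M} contains no descendant of Q and blocks every backdoor path.
{M} is the unique smallest valid adjustment set.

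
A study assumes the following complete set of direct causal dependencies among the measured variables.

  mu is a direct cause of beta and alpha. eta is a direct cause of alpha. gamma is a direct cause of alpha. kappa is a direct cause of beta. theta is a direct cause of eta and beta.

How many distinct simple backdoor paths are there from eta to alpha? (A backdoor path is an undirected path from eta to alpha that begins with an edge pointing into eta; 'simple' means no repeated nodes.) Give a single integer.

A backdoor path from eta to alpha is any simple undirected path whose first edge points into eta (i.e. leaves eta via a parent).
Parents of eta: {theta}.
Enumerating:
  P1: eta <- theta -> beta <- mu -> alpha
That exhausts the simple backdoor paths. Count: 1.

1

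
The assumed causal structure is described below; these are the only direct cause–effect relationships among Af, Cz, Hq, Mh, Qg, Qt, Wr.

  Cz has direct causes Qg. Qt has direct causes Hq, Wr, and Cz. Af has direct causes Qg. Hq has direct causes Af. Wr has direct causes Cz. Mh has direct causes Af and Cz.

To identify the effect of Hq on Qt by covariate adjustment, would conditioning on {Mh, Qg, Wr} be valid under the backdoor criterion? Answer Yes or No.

Backdoor paths from Hq to Qt (paths whose first edge points into Hq):
  P1: Hq <- Af <- Qg -> Cz -> Wr -> Qt
  P2: Hq <- Af <- Qg -> Cz -> Qt
  P3: Hq <- Af -> Mh <- Cz -> Wr -> Qt
  P4: Hq <- Af -> Mh <- Cz -> Qt
Condition 1 (no descendant of Hq in the set): holds — descendants of Hq are {Qt}; none are in {Mh, Qg, Wr}.
Condition 2 (every backdoor path blocked by {Mh, Qg, Wr}):
  P1: blocked at fork node Qg ∈ conditioning set.
  P2: blocked at fork node Qg ∈ conditioning set.
  P3: blocked at chain node Wr ∈ conditioning set.
  P4: open — collider(s) Mh are conditioned on (or have a conditioned descendant) and no non-collider on the path is in the set.
{Mh, Qg, Wr} does not satisfy the backdoor criterion.

No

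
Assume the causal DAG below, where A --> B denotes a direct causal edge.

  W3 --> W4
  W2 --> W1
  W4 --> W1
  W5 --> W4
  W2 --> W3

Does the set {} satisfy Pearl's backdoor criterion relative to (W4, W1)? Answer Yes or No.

No

Backdoor paths from W4 to W1 (paths whose first edge points into W4):
  P1: W4 <- W3 <- W2 -> W1
Condition 1 (no descendant of W4 in the set): holds — descendants of W4 are {W1}; none are in {}.
Condition 2 (every backdoor path blocked by {}):
  P1: open — no interior node is in the conditioning set.
{} does not satisfy the backdoor criterion.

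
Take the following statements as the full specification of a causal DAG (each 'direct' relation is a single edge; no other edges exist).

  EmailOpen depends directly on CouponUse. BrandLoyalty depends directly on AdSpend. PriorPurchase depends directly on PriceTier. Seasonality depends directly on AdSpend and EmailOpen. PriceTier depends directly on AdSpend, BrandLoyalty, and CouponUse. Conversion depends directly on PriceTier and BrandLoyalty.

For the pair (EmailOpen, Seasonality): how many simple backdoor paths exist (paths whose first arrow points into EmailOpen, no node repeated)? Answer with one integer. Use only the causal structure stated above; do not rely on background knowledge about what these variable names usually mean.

3

A backdoor path from EmailOpen to Seasonality is any simple undirected path whose first edge points into EmailOpen (i.e. leaves EmailOpen via a parent).
Parents of EmailOpen: {CouponUse}.
Enumerating:
  P1: EmailOpen <- CouponUse -> PriceTier <- AdSpend -> Seasonality
  P2: EmailOpen <- CouponUse -> PriceTier <- BrandLoyalty <- AdSpend -> Seasonality
  P3: EmailOpen <- CouponUse -> PriceTier -> Conversion <- BrandLoyalty <- AdSpend -> Seasonality
That exhausts the simple backdoor paths. Count: 3.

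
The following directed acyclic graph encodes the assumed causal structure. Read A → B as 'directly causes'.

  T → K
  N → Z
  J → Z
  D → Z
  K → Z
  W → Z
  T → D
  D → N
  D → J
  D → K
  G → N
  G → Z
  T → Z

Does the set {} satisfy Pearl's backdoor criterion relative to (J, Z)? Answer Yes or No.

No

Backdoor paths from J to Z (paths whose first edge points into J):
  P1: J <- D <- T -> K -> Z
  P2: J <- D <- T -> Z
  P3: J <- D -> K <- T -> Z
  P4: J <- D -> K -> Z
  P5: J <- D -> N <- G -> Z
  P6: J <- D -> N -> Z
  P7: J <- D -> Z
Condition 1 (no descendant of J in the set): holds — descendants of J are {Z}; none are in {}.
Condition 2 (every backdoor path blocked by {}):
  P1: open — no interior node is in the conditioning set.
  P2: open — no interior node is in the conditioning set.
  P3: blocked at collider K (neither it nor any descendant is in the conditioning set).
  P4: open — no interior node is in the conditioning set.
  P5: blocked at collider N (neither it nor any descendant is in the conditioning set).
  P6: open — no interior node is in the conditioning set.
  P7: open — no interior node is in the conditioning set.
{} does not satisfy the backdoor criterion.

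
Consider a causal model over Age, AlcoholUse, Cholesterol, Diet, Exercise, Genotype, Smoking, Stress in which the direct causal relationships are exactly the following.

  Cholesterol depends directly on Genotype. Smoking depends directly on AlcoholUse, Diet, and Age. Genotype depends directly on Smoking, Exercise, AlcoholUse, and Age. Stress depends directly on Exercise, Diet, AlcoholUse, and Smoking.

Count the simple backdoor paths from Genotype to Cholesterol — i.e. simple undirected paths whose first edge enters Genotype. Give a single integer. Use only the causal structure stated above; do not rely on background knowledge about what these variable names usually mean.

A backdoor path from Genotype to Cholesterol is any simple undirected path whose first edge points into Genotype (i.e. leaves Genotype via a parent).
Parents of Genotype: {Age, AlcoholUse, Exercise, Smoking}.
No simple path from any parent of Genotype reaches Cholesterol without revisiting Genotype, so there are no backdoor paths.

0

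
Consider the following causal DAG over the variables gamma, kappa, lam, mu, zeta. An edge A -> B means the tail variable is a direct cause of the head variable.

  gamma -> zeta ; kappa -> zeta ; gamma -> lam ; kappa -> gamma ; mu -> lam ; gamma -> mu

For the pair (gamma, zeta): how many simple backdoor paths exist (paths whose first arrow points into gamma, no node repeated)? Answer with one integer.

A backdoor path from gamma to zeta is any simple undirected path whose first edge points into gamma (i.e. leaves gamma via a parent).
Parents of gamma: {kappa}.
Enumerating:
  P1: gamma <- kappa -> zeta
That exhausts the simple backdoor paths. Count: 1.

1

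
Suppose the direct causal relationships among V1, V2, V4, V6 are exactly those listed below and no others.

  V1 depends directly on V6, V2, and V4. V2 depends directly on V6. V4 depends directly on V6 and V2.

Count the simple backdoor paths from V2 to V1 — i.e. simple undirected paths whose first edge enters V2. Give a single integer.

A backdoor path from V2 to V1 is any simple undirected path whose first edge points into V2 (i.e. leaves V2 via a parent).
Parents of V2: {V6}.
Enumerating:
  P1: V2 <- V6 -> V4 -> V1
  P2: V2 <- V6 -> V1
That exhausts the simple backdoor paths. Count: 2.

2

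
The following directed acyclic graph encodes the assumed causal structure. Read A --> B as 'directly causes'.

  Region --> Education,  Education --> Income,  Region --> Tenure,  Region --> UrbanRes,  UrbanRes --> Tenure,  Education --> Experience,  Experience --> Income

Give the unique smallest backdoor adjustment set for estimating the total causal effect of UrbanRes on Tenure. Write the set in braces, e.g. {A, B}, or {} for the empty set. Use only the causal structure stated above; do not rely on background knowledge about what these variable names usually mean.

Variables eligible for adjustment (non-descendants of UrbanRes, excluding UrbanRes and Tenure): {Education, Experience, Income, Region}.
Backdoor paths from UrbanRes to Tenure:
  P1: UrbanRes <- Region -> Tenure
The empty set is not sufficient: P1 (UrbanRes <- Region -> Tenure) has no collider blocking it and no conditioned non-collider, so it is open.
Try {Region}:
  P1: blocked at fork node Region ∈ conditioning set.
{Region} contains no descendant of UrbanRes and blocks every backdoor path.
No other singleton works — e.g. {Education} leaves P1 open — so {Region} is the unique smallest valid adjustment set.

{Region}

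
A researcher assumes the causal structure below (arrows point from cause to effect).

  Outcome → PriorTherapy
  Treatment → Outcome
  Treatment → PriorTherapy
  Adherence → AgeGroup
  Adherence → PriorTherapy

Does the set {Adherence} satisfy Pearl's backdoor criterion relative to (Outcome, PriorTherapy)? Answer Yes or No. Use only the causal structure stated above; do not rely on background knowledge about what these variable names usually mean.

No

Backdoor paths from Outcome to PriorTherapy (paths whose first edge points into Outcome):
  P1: Outcome <- Treatment -> PriorTherapy
Condition 1 (no descendant of Outcome in the set): holds — descendants of Outcome are {PriorTherapy}; none are in {Adherence}.
Condition 2 (every backdoor path blocked by {Adherence}):
  P1: open — no interior node is in the conditioning set.
{Adherence} does not satisfy the backdoor criterion.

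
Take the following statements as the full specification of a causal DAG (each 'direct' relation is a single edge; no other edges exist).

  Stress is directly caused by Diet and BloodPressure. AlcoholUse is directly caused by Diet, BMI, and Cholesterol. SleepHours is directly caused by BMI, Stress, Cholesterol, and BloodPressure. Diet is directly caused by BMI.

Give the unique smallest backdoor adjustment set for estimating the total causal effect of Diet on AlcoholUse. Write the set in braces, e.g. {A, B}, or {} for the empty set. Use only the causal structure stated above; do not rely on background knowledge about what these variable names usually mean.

{BMI}

Variables eligible for adjustment (non-descendants of Diet, excluding Diet and AlcoholUse): {BMI, BloodPressure, Cholesterol}.
Backdoor paths from Diet to AlcoholUse:
  P1: Diet <- BMI -> AlcoholUse
  P2: Diet <- BMI -> SleepHours <- Cholesterol -> AlcoholUse
The empty set is not sufficient: P1 (Diet <- BMI -> AlcoholUse) has no collider blocking it and no conditioned non-collider, so it is open.
Try {BMI}:
  P1: blocked at fork node BMI ∈ conditioning set.
  P2: blocked at fork node BMI ∈ conditioning set.
{BMI} contains no descendant of Diet and blocks every backdoor path.
No other singleton works — e.g. {Cholesterol} leaves P1 open — so {BMI} is the unique smallest valid adjustment set.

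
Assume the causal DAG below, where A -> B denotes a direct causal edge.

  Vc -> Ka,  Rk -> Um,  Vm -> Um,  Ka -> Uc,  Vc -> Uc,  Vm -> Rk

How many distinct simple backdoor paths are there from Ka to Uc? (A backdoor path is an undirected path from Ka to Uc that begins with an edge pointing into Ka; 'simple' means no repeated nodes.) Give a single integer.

A backdoor path from Ka to Uc is any simple undirected path whose first edge points into Ka (i.e. leaves Ka via a parent).
Parents of Ka: {Vc}.
Enumerating:
  P1: Ka <- Vc -> Uc
That exhausts the simple backdoor paths. Count: 1.

1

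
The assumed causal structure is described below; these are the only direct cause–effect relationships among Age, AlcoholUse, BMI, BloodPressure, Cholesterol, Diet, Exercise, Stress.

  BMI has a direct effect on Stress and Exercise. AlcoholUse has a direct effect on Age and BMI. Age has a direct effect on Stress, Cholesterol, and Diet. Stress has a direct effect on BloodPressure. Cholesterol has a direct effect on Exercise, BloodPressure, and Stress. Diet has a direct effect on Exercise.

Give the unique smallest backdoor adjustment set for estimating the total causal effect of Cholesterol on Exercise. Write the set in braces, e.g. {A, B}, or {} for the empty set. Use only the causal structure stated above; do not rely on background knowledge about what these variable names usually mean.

Variables eligible for adjustment (non-descendants of Cholesterol, excluding Cholesterol and Exercise): {Age, AlcoholUse, BMI, Diet}.
Backdoor paths from Cholesterol to Exercise:
  P1: Cholesterol <- Age <- AlcoholUse -> BMI -> Exercise
  P2: Cholesterol <- Age -> Stress <- BMI -> Exercise
  P3: Cholesterol <- Age -> Diet -> Exercise
The empty set is not sufficient: P1 (Cholesterol <- Age <- AlcoholUse -> BMI -> Exercise) has no collider blocking it and no conditioned non-collider, so it is open.
Try {Age}:
  P1: blocked at chain node Age ∈ conditioning set.
  P2: blocked at fork node Age ∈ conditioning set.
  P3: blocked at fork node Age ∈ conditioning set.
{Age} contains no descendant of Cholesterol and blocks every backdoor path.
No other singleton works — e.g. {AlcoholUse} leaves P3 open — so {Age} is the unique smallest valid adjustment set.

{Age}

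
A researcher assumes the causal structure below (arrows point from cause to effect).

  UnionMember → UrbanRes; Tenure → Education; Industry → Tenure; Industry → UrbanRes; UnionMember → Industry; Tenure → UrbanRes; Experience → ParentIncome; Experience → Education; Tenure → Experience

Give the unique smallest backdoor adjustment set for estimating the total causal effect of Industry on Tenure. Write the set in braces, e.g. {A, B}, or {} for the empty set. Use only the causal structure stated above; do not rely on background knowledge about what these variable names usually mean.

Variables eligible for adjustment (non-descendants of Industry, excluding Industry and Tenure): {UnionMember}.
Backdoor paths from Industry to Tenure:
  P1: Industry <- UnionMember -> UrbanRes <- Tenure
Each backdoor path contains an unconditioned collider, so every path is already blocked with the empty conditioning set:
  P1: blocked at collider UrbanRes (neither it nor any descendant is in the conditioning set).
The empty set is therefore the unique smallest valid set.

{}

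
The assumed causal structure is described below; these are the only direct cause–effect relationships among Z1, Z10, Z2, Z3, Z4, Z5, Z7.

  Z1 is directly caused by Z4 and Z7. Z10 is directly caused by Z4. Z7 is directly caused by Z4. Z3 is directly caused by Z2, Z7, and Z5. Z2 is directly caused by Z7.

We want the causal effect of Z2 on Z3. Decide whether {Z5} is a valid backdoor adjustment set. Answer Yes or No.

Backdoor paths from Z2 to Z3 (paths whose first edge points into Z2):
  P1: Z2 <- Z7 -> Z3
Condition 1 (no descendant of Z2 in the set): holds — descendants of Z2 are {Z3}; none are in {Z5}.
Condition 2 (every backdoor path blocked by {Z5}):
  P1: open — no interior node is in the conditioning set.
{Z5} does not satisfy the backdoor criterion.

No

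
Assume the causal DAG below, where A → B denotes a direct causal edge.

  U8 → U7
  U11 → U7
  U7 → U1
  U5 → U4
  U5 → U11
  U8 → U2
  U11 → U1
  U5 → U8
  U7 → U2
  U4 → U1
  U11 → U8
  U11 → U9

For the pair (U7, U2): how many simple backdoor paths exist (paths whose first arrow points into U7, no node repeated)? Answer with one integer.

4

A backdoor path from U7 to U2 is any simple undirected path whose first edge points into U7 (i.e. leaves U7 via a parent).
Parents of U7: {U11, U8}.
Enumerating:
  P1: U7 <- U11 <- U5 -> U8 -> U2
  P2: U7 <- U11 -> U8 -> U2
  P3: U7 <- U11 -> U1 <- U4 <- U5 -> U8 -> U2
  P4: U7 <- U8 -> U2
That exhausts the simple backdoor paths. Count: 4.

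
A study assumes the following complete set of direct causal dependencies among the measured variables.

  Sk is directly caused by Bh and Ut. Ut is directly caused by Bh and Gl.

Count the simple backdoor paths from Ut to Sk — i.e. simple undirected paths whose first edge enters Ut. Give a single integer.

A backdoor path from Ut to Sk is any simple undirected path whose first edge points into Ut (i.e. leaves Ut via a parent).
Parents of Ut: {Bh, Gl}.
Enumerating:
  P1: Ut <- Bh -> Sk
That exhausts the simple backdoor paths. Count: 1.

1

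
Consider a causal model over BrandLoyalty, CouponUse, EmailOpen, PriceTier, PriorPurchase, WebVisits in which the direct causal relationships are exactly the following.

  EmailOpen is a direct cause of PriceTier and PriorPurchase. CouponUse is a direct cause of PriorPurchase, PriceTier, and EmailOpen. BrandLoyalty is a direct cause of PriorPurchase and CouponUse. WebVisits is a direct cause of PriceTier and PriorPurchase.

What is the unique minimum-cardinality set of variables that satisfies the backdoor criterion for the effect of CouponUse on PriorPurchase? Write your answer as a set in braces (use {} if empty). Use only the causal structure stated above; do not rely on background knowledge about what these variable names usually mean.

{BrandLoyalty}

Variables eligible for adjustment (non-descendants of CouponUse, excluding CouponUse and PriorPurchase): {BrandLoyalty, WebVisits}.
Backdoor paths from CouponUse to PriorPurchase:
  P1: CouponUse <- BrandLoyalty -> PriorPurchase
The empty set is not sufficient: P1 (CouponUse <- BrandLoyalty -> PriorPurchase) has no collider blocking it and no conditioned non-collider, so it is open.
Try {BrandLoyalty}:
  P1: blocked at fork node BrandLoyalty ∈ conditioning set.
{BrandLoyalty} contains no descendant of CouponUse and blocks every backdoor path.
No other singleton works — e.g. {WebVisits} leaves P1 open — so {BrandLoyalty} is the unique smallest valid adjustment set.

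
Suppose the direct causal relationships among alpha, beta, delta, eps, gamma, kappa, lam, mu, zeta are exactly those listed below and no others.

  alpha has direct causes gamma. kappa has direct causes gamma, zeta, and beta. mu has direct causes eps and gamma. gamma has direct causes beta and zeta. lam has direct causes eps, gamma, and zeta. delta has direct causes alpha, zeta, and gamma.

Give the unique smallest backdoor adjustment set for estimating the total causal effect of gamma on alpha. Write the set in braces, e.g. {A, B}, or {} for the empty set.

{}

Variables eligible for adjustment (non-descendants of gamma, excluding gamma and alpha): {beta, eps, zeta}.
Backdoor paths from gamma to alpha:
  P1: gamma <- beta -> kappa <- zeta -> delta <- alpha
  P2: gamma <- zeta -> delta <- alpha
Each backdoor path contains an unconditioned collider, so every path is already blocked with the empty conditioning set:
  P1: blocked at collider kappa (neither it nor any descendant is in the conditioning set).
  P2: blocked at collider delta (neither it nor any descendant is in the conditioning set).
The empty set is therefore the unique smallest valid set.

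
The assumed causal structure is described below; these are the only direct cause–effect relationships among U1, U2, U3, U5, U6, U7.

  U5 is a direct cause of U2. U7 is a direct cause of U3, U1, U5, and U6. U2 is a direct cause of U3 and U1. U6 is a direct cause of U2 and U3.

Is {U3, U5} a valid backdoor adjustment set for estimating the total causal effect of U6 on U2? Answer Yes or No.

No

Backdoor paths from U6 to U2 (paths whose first edge points into U6):
  P1: U6 <- U7 -> U5 -> U2
  P2: U6 <- U7 -> U1 <- U2
  P3: U6 <- U7 -> U3 <- U2
Condition 1 (no descendant of U6 in the set): FAILS — U3 is a descendant of U6.
Condition 2 (every backdoor path blocked by {U3, U5}):
  P1: blocked at chain node U5 ∈ conditioning set.
  P2: blocked at collider U1 (neither it nor any descendant is in the conditioning set).
  P3: open — collider(s) U3 are conditioned on (or have a conditioned descendant) and no non-collider on the path is in the set.
{U3, U5} does not satisfy the backdoor criterion.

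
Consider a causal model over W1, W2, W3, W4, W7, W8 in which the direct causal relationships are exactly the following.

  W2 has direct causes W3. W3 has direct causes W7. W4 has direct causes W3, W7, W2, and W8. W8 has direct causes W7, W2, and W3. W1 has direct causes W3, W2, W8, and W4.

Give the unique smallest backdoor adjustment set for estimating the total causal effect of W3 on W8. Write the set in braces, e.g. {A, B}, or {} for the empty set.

Variables eligible for adjustment (non-descendants of W3, excluding W3 and W8): {W7}.
Backdoor paths from W3 to W8:
  P1: W3 <- W7 -> W8
  P2: W3 <- W7 -> W4 <- W2 -> W8
  P3: W3 <- W7 -> W4 <- W2 -> W1 <- W8
  P4: W3 <- W7 -> W4 <- W8
  P5: W3 <- W7 -> W4 -> W1 <- W2 -> W8
  P6: W3 <- W7 -> W4 -> W1 <- W8
The empty set is not sufficient: P1 (W3 <- W7 -> W8) has no collider blocking it and no conditioned non-collider, so it is open.
Try {W7}:
  P1: blocked at fork node W7 ∈ conditioning set.
  P2: blocked at fork node W7 ∈ conditioning set.
  P3: blocked at fork node W7 ∈ conditioning set.
  P4: blocked at fork node W7 ∈ conditioning set.
  P5: blocked at fork node W7 ∈ conditioning set.
  P6: blocked at fork node W7 ∈ conditioning set.
{W7} contains no descendant of W3 and blocks every backdoor path.
{W7} is the unique smallest valid adjustment set.

{W7}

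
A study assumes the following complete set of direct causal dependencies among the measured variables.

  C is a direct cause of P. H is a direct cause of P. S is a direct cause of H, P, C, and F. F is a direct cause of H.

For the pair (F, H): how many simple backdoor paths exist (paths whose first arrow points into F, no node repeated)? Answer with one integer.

A backdoor path from F to H is any simple undirected path whose first edge points into F (i.e. leaves F via a parent).
Parents of F: {S}.
Enumerating:
  P1: F <- S -> H
  P2: F <- S -> C -> P <- H
  P3: F <- S -> P <- H
That exhausts the simple backdoor paths. Count: 3.

3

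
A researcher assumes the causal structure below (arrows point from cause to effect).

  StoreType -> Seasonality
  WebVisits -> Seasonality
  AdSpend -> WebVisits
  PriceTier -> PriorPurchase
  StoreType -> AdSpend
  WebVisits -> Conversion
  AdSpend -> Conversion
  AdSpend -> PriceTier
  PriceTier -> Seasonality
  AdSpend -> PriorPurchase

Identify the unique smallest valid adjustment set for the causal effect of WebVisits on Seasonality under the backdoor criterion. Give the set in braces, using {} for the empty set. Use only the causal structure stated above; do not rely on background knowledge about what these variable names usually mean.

{AdSpend}

Variables eligible for adjustment (non-descendants of WebVisits, excluding WebVisits and Seasonality): {AdSpend, PriceTier, PriorPurchase, StoreType}.
Backdoor paths from WebVisits to Seasonality:
  P1: WebVisits <- AdSpend <- StoreType -> Seasonality
  P2: WebVisits <- AdSpend -> PriceTier -> Seasonality
  P3: WebVisits <- AdSpend -> PriorPurchase <- PriceTier -> Seasonality
The empty set is not sufficient: P1 (WebVisits <- AdSpend <- StoreType -> Seasonality) has no collider blocking it and no conditioned non-collider, so it is open.
Try {AdSpend}:
  P1: blocked at chain node AdSpend ∈ conditioning set.
  P2: blocked at fork node AdSpend ∈ conditioning set.
  P3: blocked at fork node AdSpend ∈ conditioning set.
{AdSpend} contains no descendant of WebVisits and blocks every backdoor path.
No other singleton works — e.g. {StoreType} leaves P2 open — so {AdSpend} is the unique smallest valid adjustment set.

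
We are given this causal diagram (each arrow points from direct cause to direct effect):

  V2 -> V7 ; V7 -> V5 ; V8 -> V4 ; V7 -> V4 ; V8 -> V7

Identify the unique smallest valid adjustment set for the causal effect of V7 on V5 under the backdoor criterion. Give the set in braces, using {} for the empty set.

Variables eligible for adjustment (non-descendants of V7, excluding V7 and V5): {V2, V8}.
Backdoor paths from V7 to V5:
  (none)
With no backdoor paths the empty set already satisfies the criterion, and it is trivially minimal.

{}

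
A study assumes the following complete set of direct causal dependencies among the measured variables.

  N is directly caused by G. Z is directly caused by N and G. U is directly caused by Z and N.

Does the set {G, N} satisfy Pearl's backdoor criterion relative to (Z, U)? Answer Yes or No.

Backdoor paths from Z to U (paths whose first edge points into Z):
  P1: Z <- G -> N -> U
  P2: Z <- N -> U
Condition 1 (no descendant of Z in the set): holds — descendants of Z are {U}; none are in {G, N}.
Condition 2 (every backdoor path blocked by {G, N}):
  P1: blocked at fork node G ∈ conditioning set.
  P2: blocked at fork node N ∈ conditioning set.
{G, N} satisfies the backdoor criterion.

Yes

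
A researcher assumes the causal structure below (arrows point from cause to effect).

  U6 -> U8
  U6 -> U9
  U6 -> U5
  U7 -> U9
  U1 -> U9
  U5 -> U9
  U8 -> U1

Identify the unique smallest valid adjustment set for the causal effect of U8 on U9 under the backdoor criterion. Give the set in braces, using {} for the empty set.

Variables eligible for adjustment (non-descendants of U8, excluding U8 and U9): {U5, U6, U7}.
Backdoor paths from U8 to U9:
  P1: U8 <- U6 -> U5 -> U9
  P2: U8 <- U6 -> U9
The empty set is not sufficient: P1 (U8 <- U6 -> U5 -> U9) has no collider blocking it and no conditioned non-collider, so it is open.
Try {U6}:
  P1: blocked at fork node U6 ∈ conditioning set.
  P2: blocked at fork node U6 ∈ conditioning set.
{U6} contains no descendant of U8 and blocks every backdoor path.
No other singleton works — e.g. {U7} leaves P1 open — so {U6} is the unique smallest valid adjustment set.

{U6}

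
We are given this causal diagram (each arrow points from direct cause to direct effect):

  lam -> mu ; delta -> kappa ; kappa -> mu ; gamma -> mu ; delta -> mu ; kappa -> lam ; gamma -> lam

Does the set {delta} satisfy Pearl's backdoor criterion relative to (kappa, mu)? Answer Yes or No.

Yes

Backdoor paths from kappa to mu (paths whose first edge points into kappa):
  P1: kappa <- delta -> mu
Condition 1 (no descendant of kappa in the set): holds — descendants of kappa are {lam, mu}; none are in {delta}.
Condition 2 (every backdoor path blocked by {delta}):
  P1: blocked at fork node delta ∈ conditioning set.
{delta} satisfies the backdoor criterion.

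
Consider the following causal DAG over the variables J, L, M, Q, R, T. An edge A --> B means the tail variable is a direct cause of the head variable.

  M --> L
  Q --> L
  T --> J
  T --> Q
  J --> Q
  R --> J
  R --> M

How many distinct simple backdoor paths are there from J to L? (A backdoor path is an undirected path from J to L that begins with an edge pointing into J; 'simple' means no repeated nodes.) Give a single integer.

A backdoor path from J to L is any simple undirected path whose first edge points into J (i.e. leaves J via a parent).
Parents of J: {R, T}.
Enumerating:
  P1: J <- T -> Q -> L
  P2: J <- R -> M -> L
That exhausts the simple backdoor paths. Count: 2.

2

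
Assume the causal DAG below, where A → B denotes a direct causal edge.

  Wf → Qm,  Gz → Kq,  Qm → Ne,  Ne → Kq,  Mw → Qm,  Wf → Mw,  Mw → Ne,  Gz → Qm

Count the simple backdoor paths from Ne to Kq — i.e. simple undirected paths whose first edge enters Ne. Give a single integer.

A backdoor path from Ne to Kq is any simple undirected path whose first edge points into Ne (i.e. leaves Ne via a parent).
Parents of Ne: {Mw, Qm}.
Enumerating:
  P1: Ne <- Mw <- Wf -> Qm <- Gz -> Kq
  P2: Ne <- Mw -> Qm <- Gz -> Kq
  P3: Ne <- Qm <- Gz -> Kq
That exhausts the simple backdoor paths. Count: 3.

3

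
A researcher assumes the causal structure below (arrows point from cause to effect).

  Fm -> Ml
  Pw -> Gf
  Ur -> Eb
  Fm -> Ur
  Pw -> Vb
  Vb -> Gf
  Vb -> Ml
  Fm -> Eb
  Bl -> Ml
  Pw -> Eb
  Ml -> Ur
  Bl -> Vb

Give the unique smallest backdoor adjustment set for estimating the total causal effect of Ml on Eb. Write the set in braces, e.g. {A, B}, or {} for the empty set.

{Fm, Pw}

Variables eligible for adjustment (non-descendants of Ml, excluding Ml and Eb): {Bl, Fm, Gf, Pw, Vb}.
Backdoor paths from Ml to Eb:
  P1: Ml <- Bl -> Vb <- Pw -> Eb
  P2: Ml <- Bl -> Vb -> Gf <- Pw -> Eb
  P3: Ml <- Vb <- Pw -> Eb
  P4: Ml <- Vb -> Gf <- Pw -> Eb
  P5: Ml <- Fm -> Ur -> Eb
  P6: Ml <- Fm -> Eb
The empty set is not sufficient: P3 (Ml <- Vb <- Pw -> Eb) has no collider blocking it and no conditioned non-collider, so it is open.
Try {Fm, Pw}:
  P1: blocked at collider Vb (neither it nor any descendant is in the conditioning set).
  P2: blocked at collider Gf (neither it nor any descendant is in the conditioning set).
  P3: blocked at fork node Pw ∈ conditioning set.
  P4: blocked at collider Gf (neither it nor any descendant is in the conditioning set).
  P5: blocked at fork node Fm ∈ conditioning set.
  P6: blocked at fork node Fm ∈ conditioning set.
{Fm, Pw} contains no descendant of Ml and blocks every backdoor path.
Every element of {Fm, Pw} is needed (dropping Fm leaves P5 open; dropping Pw leaves P3 open), so no proper subset is valid.
Among all size-2 subsets of the eligible variables, only {Fm, Pw} blocks every backdoor path, so it is the unique smallest valid adjustment set.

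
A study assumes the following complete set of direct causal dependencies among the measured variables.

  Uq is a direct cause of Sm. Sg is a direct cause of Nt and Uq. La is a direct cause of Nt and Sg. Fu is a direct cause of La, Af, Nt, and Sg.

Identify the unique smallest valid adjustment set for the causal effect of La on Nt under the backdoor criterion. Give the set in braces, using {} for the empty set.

{Fu}

Variables eligible for adjustment (non-descendants of La, excluding La and Nt): {Af, Fu}.
Backdoor paths from La to Nt:
  P1: La <- Fu -> Sg -> Nt
  P2: La <- Fu -> Nt
The empty set is not sufficient: P1 (La <- Fu -> Sg -> Nt) has no collider blocking it and no conditioned non-collider, so it is open.
Try {Fu}:
  P1: blocked at fork node Fu ∈ conditioning set.
  P2: blocked at fork node Fu ∈ conditioning set.
{Fu} contains no descendant of La and blocks every backdoor path.
No other singleton works — e.g. {Af} leaves P1 open — so {Fu} is the unique smallest valid adjustment set.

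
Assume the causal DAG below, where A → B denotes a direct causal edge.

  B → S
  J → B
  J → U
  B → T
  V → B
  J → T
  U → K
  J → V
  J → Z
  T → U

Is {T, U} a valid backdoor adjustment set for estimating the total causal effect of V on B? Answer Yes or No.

No

Backdoor paths from V to B (paths whose first edge points into V):
  P1: V <- J -> B
  P2: V <- J -> T <- B
  P3: V <- J -> U <- T <- B
Condition 1 (no descendant of V in the set): FAILS — T and U are descendants of V.
Condition 2 (every backdoor path blocked by {T, U}):
  P1: open — no interior node is in the conditioning set.
  P2: open — collider(s) T are conditioned on (or have a conditioned descendant) and no non-collider on the path is in the set.
  P3: blocked at chain node T ∈ conditioning set.
{T, U} does not satisfy the backdoor criterion.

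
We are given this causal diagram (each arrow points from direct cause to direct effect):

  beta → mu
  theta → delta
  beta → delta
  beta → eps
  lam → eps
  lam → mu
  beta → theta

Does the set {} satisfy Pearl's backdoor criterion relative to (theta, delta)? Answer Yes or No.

No

Backdoor paths from theta to delta (paths whose first edge points into theta):
  P1: theta <- beta -> delta
Condition 1 (no descendant of theta in the set): holds — descendants of theta are {delta}; none are in {}.
Condition 2 (every backdoor path blocked by {}):
  P1: open — no interior node is in the conditioning set.
{} does not satisfy the backdoor criterion.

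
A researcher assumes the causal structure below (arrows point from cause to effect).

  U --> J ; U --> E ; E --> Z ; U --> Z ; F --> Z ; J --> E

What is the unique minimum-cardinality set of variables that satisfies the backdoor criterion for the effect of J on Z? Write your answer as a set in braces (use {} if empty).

{U}

Variables eligible for adjustment (non-descendants of J, excluding J and Z): {F, U}.
Backdoor paths from J to Z:
  P1: J <- U -> E -> Z
  P2: J <- U -> Z
The empty set is not sufficient: P1 (J <- U -> E -> Z) has no collider blocking it and no conditioned non-collider, so it is open.
Try {U}:
  P1: blocked at fork node U ∈ conditioning set.
  P2: blocked at fork node U ∈ conditioning set.
{U} contains no descendant of J and blocks every backdoor path.
No other singleton works — e.g. {F} leaves P1 open — so {U} is the unique smallest valid adjustment set.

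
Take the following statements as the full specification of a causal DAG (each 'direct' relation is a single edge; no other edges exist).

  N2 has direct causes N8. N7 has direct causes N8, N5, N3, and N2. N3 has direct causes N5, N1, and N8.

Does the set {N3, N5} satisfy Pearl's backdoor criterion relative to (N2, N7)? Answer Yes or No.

Backdoor paths from N2 to N7 (paths whose first edge points into N2):
  P1: N2 <- N8 -> N3 <- N5 -> N7
  P2: N2 <- N8 -> N3 -> N7
  P3: N2 <- N8 -> N7
Condition 1 (no descendant of N2 in the set): holds — descendants of N2 are {N7}; none are in {N3, N5}.
Condition 2 (every backdoor path blocked by {N3, N5}):
  P1: blocked at fork node N5 ∈ conditioning set.
  P2: blocked at chain node N3 ∈ conditioning set.
  P3: open — no interior node is in the conditioning set.
{N3, N5} does not satisfy the backdoor criterion.

No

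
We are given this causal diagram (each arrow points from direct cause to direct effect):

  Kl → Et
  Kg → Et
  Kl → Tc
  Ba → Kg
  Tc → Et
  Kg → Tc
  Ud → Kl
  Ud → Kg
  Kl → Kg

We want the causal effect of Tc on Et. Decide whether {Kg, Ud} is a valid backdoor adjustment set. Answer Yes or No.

Backdoor paths from Tc to Et (paths whose first edge points into Tc):
  P1: Tc <- Kl <- Ud -> Kg -> Et
  P2: Tc <- Kl -> Kg -> Et
  P3: Tc <- Kl -> Et
  P4: Tc <- Kg <- Ud -> Kl -> Et
  P5: Tc <- Kg <- Kl -> Et
  P6: Tc <- Kg -> Et
Condition 1 (no descendant of Tc in the set): holds — descendants of Tc are {Et}; none are in {Kg, Ud}.
Condition 2 (every backdoor path blocked by {Kg, Ud}):
  P1: blocked at fork node Ud ∈ conditioning set.
  P2: blocked at chain node Kg ∈ conditioning set.
  P3: open — no interior node is in the conditioning set.
  P4: blocked at chain node Kg ∈ conditioning set.
  P5: blocked at chain node Kg ∈ conditioning set.
  P6: blocked at fork node Kg ∈ conditioning set.
{Kg, Ud} does not satisfy the backdoor criterion.

No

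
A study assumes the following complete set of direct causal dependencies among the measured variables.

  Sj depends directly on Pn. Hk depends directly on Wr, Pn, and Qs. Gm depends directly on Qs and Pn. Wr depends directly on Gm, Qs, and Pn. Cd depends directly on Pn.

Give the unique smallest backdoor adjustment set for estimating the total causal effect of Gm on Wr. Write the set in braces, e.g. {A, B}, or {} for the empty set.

{Pn, Qs}

Variables eligible for adjustment (non-descendants of Gm, excluding Gm and Wr): {Cd, Pn, Qs, Sj}.
Backdoor paths from Gm to Wr:
  P1: Gm <- Pn -> Wr
  P2: Gm <- Pn -> Hk <- Qs -> Wr
  P3: Gm <- Pn -> Hk <- Wr
  P4: Gm <- Qs -> Wr
  P5: Gm <- Qs -> Hk <- Pn -> Wr
  P6: Gm <- Qs -> Hk <- Wr
The empty set is not sufficient: P1 (Gm <- Pn -> Wr) has no collider blocking it and no conditioned non-collider, so it is open.
Try {Pn, Qs}:
  P1: blocked at fork node Pn ∈ conditioning set.
  P2: blocked at fork node Pn ∈ conditioning set.
  P3: blocked at fork node Pn ∈ conditioning set.
  P4: blocked at fork node Qs ∈ conditioning set.
  P5: blocked at fork node Qs ∈ conditioning set.
  P6: blocked at fork node Qs ∈ conditioning set.
{Pn, Qs} contains no descendant of Gm and blocks every backdoor path.
Every element of {Pn, Qs} is needed (dropping Pn leaves P1 open; dropping Qs leaves P4 open), so no proper subset is valid.
Among all size-2 subsets of the eligible variables, only {Pn, Qs} blocks every backdoor path, so it is the unique smallest valid adjustment set.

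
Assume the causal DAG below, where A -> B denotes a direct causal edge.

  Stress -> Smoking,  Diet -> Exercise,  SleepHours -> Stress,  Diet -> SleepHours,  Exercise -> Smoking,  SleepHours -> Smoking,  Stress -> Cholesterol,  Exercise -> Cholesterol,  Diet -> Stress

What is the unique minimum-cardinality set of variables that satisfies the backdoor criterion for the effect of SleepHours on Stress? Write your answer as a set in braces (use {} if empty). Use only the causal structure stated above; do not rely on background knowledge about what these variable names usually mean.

Variables eligible for adjustment (non-descendants of SleepHours, excluding SleepHours and Stress): {Diet, Exercise}.
Backdoor paths from SleepHours to Stress:
  P1: SleepHours <- Diet -> Exercise -> Cholesterol <- Stress
  P2: SleepHours <- Diet -> Exercise -> Smoking <- Stress
  P3: SleepHours <- Diet -> Stress
The empty set is not sufficient: P3 (SleepHours <- Diet -> Stress) has no collider blocking it and no conditioned non-collider, so it is open.
Try {Diet}:
  P1: blocked at fork node Diet ∈ conditioning set.
  P2: blocked at fork node Diet ∈ conditioning set.
  P3: blocked at fork node Diet ∈ conditioning set.
{Diet} contains no descendant of SleepHours and blocks every backdoor path.
No other singleton works — e.g. {Exercise} leaves P3 open — so {Diet} is the unique smallest valid adjustment set.

{Diet}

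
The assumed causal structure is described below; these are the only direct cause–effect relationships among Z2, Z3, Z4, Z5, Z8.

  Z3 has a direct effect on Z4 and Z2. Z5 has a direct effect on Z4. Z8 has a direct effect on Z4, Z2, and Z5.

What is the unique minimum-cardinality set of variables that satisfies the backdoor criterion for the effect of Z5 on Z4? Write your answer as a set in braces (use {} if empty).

{Z8}

Variables eligible for adjustment (non-descendants of Z5, excluding Z5 and Z4): {Z2, Z3, Z8}.
Backdoor paths from Z5 to Z4:
  P1: Z5 <- Z8 -> Z4
  P2: Z5 <- Z8 -> Z2 <- Z3 -> Z4
The empty set is not sufficient: P1 (Z5 <- Z8 -> Z4) has no collider blocking it and no conditioned non-collider, so it is open.
Try {Z8}:
  P1: blocked at fork node Z8 ∈ conditioning set.
  P2: blocked at fork node Z8 ∈ conditioning set.
{Z8} contains no descendant of Z5 and blocks every backdoor path.
No other singleton works — e.g. {Z3} leaves P1 open — so {Z8} is the unique smallest valid adjustment set.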